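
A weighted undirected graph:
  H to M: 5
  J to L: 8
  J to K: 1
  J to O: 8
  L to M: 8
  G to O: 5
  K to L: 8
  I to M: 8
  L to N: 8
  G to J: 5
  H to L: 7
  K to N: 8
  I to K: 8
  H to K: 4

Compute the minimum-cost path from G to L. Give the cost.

Checking several routes:
G → J → K → H → L: 5 + 1 + 4 + 7 = 17
G → O → J → L: 5 + 8 + 8 = 21
G → J → K → L: 5 + 1 + 8 = 14
G → J → L: 5 + 8 = 13
Best route has total 13.

13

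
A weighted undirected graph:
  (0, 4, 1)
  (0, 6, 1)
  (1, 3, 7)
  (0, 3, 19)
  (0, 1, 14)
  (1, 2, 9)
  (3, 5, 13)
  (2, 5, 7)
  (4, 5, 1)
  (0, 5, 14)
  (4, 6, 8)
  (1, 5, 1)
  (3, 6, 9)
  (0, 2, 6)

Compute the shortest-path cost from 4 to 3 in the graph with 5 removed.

Checking several routes:
4 → 0 → 2 → 1 → 3: 1 + 6 + 9 + 7 = 23
4 → 6 → 3: 8 + 9 = 17
4 → 0 → 3: 1 + 19 = 20
4 → 0 → 6 → 3: 1 + 1 + 9 = 11
4 → 0 → 1 → 3: 1 + 14 + 7 = 22
The minimum is 11.

11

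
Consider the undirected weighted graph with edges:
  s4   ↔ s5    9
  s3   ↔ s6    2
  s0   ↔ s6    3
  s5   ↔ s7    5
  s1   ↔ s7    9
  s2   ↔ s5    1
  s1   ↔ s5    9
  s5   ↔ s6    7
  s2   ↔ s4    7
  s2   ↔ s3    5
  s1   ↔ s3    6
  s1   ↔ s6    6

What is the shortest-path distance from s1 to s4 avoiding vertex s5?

18

Paths from s1 to s4 avoiding s5:
s1 -> s6 -> s3 -> s2 -> s4: 6 + 2 + 5 + 7 = 20
s1 -> s3 -> s2 -> s4: 6 + 5 + 7 = 18
Best route has total 18.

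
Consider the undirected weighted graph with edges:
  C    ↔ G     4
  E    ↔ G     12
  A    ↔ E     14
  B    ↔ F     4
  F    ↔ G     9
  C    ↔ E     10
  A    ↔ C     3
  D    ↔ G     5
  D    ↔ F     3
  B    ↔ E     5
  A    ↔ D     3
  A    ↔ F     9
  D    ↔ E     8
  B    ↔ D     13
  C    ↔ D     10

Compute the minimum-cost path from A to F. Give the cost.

6

Comparing a few candidate routes:
A-C-G-D-F: 3 + 4 + 5 + 3 = 15
A-C-G-F: 3 + 4 + 9 = 16
A-F: 9
A-D-F: 3 + 3 = 6
Shortest: 6.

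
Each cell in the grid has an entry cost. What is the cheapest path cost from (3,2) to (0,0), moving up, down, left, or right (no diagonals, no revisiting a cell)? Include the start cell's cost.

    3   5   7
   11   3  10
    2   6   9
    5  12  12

One optimal route is [3,2]→[2,2]→[2,1]→[1,1]→[0,1]→[0,0].
Its cost is 12 + 9 + 6 + 3 + 5 + 3 = 38.

38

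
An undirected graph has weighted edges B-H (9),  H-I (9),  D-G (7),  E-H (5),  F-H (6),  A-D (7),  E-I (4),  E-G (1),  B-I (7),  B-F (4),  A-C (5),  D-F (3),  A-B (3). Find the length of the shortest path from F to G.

10

Comparing a few candidate routes:
F→B→H→E→G: 4 + 9 + 5 + 1 = 19
F→B→I→E→G: 4 + 7 + 4 + 1 = 16
F→D→G: 3 + 7 = 10
F→H→E→G: 6 + 5 + 1 = 12
The minimum is 10.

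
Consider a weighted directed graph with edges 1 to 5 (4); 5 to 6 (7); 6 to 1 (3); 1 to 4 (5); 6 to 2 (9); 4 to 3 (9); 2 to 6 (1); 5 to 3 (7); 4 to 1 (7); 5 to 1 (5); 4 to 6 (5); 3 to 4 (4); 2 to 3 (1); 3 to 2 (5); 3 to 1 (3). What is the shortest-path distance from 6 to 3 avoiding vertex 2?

Candidate routes:
6→1→5→3: 3 + 4 + 7 = 14
6→1→4→3: 3 + 5 + 9 = 17
Best route has total 14.

14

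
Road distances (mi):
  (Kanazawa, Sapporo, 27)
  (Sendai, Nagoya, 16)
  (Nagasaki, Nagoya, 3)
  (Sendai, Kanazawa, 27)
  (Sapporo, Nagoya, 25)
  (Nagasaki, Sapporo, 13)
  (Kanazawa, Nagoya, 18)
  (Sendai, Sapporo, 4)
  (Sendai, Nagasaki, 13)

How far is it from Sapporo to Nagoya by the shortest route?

Checking several routes:
Sapporo-Sendai-Nagoya: 4 + 16 = 20
Sapporo-Nagasaki-Nagoya: 13 + 3 = 16
Sapporo-Sendai-Nagasaki-Nagoya: 4 + 13 + 3 = 20
The minimum is 16 mi.

16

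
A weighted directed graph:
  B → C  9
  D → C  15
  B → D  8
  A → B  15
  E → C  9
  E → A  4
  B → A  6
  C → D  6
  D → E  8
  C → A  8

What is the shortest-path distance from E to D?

15

Checking several routes:
E → A → B → D: 4 + 15 + 8 = 27
E → A → B → C → D: 4 + 15 + 9 + 6 = 34
E → C → D: 9 + 6 = 15
Shortest: 15.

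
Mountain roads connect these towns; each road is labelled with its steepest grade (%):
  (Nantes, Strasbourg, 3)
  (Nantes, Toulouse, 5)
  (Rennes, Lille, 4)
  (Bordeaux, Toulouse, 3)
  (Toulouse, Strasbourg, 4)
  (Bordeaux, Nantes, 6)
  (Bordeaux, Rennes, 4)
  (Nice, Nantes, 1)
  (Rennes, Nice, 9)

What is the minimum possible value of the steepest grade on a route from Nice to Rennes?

Candidate routes:
Nice → Nantes → Toulouse → Bordeaux → Rennes: max(1, 5, 3, 4) = 5
Nice → Nantes → Strasbourg → Toulouse → Bordeaux → Rennes: max(1, 3, 4, 3, 4) = 4
Nice → Rennes: max(9) = 9
Nice → Nantes → Bordeaux → Rennes: max(1, 6, 4) = 6
Best route has worst link 4%.

4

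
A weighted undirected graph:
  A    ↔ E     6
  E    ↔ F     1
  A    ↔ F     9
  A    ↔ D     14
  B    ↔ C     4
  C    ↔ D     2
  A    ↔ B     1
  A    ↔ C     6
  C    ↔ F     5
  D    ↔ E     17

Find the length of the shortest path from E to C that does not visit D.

6

Comparing a few candidate routes:
E → A → B → C: 6 + 1 + 4 = 11
E → F → C: 1 + 5 = 6
E → F → A → B → C: 1 + 9 + 1 + 4 = 15
E → A → C: 6 + 6 = 12
E → F → A → C: 1 + 9 + 6 = 16
Best route has total 6.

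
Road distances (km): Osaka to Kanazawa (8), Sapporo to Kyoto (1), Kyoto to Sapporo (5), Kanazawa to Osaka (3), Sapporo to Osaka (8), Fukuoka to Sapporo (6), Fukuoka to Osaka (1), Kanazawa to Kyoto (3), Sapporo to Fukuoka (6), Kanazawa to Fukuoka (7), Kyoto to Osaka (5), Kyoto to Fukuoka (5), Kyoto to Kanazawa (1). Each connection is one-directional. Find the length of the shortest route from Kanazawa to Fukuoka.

7

Paths from Kanazawa to Fukuoka:
Kanazawa -> Fukuoka: 7
Kanazawa -> Kyoto -> Fukuoka: 3 + 5 = 8
Kanazawa -> Kyoto -> Sapporo -> Fukuoka: 3 + 5 + 6 = 14
Best route has total 7 km.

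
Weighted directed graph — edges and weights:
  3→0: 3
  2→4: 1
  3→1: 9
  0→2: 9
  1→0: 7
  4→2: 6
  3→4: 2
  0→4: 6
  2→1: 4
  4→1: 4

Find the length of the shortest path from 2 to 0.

Paths from 2 to 0:
2 -> 4 -> 1 -> 0: 1 + 4 + 7 = 12
2 -> 1 -> 0: 4 + 7 = 11
Shortest: 11.

11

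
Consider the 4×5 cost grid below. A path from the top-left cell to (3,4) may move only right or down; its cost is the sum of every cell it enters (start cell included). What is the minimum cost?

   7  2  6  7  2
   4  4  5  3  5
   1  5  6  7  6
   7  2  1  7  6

Best path: [0,0]→[1,0]→[2,0]→[2,1]→[3,1]→[3,2]→[3,3]→[3,4]
Cost: 7 + 4 + 1 + 5 + 2 + 1 + 7 + 6 = 33

33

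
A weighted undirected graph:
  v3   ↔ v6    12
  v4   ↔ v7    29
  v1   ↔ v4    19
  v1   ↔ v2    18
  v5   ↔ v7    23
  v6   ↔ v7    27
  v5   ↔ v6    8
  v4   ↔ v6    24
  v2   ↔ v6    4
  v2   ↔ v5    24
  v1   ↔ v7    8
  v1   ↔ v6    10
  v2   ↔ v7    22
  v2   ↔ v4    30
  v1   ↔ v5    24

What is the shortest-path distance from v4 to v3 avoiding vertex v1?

36

Checking several routes:
v4 - v6 - v3: 24 + 12 = 36
v4 - v7 - v2 - v6 - v3: 29 + 22 + 4 + 12 = 67
v4 - v7 - v6 - v3: 29 + 27 + 12 = 68
v4 - v2 - v5 - v6 - v3: 30 + 24 + 8 + 12 = 74
v4 - v7 - v5 - v6 - v3: 29 + 23 + 8 + 12 = 72
v4 - v2 - v6 - v3: 30 + 4 + 12 = 46
The minimum is 36.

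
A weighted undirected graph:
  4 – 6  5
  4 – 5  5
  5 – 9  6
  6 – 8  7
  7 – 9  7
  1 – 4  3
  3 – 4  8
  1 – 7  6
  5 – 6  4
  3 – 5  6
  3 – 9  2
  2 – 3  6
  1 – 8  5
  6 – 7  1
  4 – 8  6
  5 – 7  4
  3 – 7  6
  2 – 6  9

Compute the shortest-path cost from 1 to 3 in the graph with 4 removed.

12

Some routes from 1 to 3 avoiding 4:
1 -> 7 -> 6 -> 5 -> 3: 6 + 1 + 4 + 6 = 17
1 -> 7 -> 3: 6 + 6 = 12
1 -> 7 -> 5 -> 3: 6 + 4 + 6 = 16
1 -> 7 -> 9 -> 3: 6 + 7 + 2 = 15
1 -> 7 -> 5 -> 9 -> 3: 6 + 4 + 6 + 2 = 18
1 -> 7 -> 6 -> 5 -> 9 -> 3: 6 + 1 + 4 + 6 + 2 = 19
The minimum is 12.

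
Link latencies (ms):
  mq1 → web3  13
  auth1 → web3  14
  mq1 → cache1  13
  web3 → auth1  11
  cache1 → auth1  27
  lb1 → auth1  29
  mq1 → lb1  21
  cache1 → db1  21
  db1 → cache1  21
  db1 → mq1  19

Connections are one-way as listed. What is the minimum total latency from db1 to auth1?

Checking several routes:
db1 → cache1 → auth1: 21 + 27 = 48
db1 → mq1 → cache1 → auth1: 19 + 13 + 27 = 59
db1 → mq1 → web3 → auth1: 19 + 13 + 11 = 43
The minimum is 43 ms.

43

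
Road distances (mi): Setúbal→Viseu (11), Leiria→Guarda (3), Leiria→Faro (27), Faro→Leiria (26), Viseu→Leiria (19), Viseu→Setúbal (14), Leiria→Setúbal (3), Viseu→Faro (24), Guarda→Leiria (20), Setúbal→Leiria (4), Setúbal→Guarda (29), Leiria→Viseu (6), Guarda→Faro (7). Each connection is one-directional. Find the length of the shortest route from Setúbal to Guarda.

Candidate routes:
Setúbal → Leiria → Guarda: 4 + 3 = 7
Setúbal → Guarda: 29
Setúbal → Viseu → Leiria → Guarda: 11 + 19 + 3 = 33
Setúbal → Viseu → Faro → Leiria → Guarda: 11 + 24 + 26 + 3 = 64
Best route has total 7 mi.

7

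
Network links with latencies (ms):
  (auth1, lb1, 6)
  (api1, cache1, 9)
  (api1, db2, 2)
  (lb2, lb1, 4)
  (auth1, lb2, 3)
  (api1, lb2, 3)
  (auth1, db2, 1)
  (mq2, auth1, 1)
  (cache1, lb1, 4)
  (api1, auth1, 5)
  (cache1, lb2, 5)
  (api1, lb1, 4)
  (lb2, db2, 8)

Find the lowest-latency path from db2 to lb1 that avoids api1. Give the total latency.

Some routes from db2 to lb1 avoiding api1:
db2-lb2-lb1: 8 + 4 = 12
db2-auth1-lb2-cache1-lb1: 1 + 3 + 5 + 4 = 13
db2-auth1-lb1: 1 + 6 = 7
db2-auth1-lb2-lb1: 1 + 3 + 4 = 8
Shortest: 7 ms.

7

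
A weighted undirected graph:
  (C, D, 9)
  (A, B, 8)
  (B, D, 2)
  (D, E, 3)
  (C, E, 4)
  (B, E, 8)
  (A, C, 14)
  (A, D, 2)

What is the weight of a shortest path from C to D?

Checking several routes:
C - E - D: 4 + 3 = 7
C - A - D: 14 + 2 = 16
C - E - B - D: 4 + 8 + 2 = 14
C - D: 9
The minimum is 7.

7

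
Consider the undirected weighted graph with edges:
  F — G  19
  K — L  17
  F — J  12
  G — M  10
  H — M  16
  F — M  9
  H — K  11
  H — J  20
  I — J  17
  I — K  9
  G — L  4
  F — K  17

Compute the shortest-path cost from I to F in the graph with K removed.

29

Paths from I to F avoiding K:
I → J → H → M → F: 17 + 20 + 16 + 9 = 62
I → J → H → M → G → F: 17 + 20 + 16 + 10 + 19 = 82
I → J → F: 17 + 12 = 29
Shortest: 29.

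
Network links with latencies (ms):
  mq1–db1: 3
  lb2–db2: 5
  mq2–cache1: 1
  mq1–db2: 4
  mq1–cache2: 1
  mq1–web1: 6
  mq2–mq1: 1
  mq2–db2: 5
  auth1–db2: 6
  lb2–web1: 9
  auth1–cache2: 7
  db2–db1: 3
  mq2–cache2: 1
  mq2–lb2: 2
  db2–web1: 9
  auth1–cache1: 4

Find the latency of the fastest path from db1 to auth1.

A few of the db1→auth1 routes:
db1-db2-auth1: 3 + 6 = 9
db1-mq1-cache2-mq2-cache1-auth1: 3 + 1 + 1 + 1 + 4 = 10
db1-mq1-mq2-cache1-auth1: 3 + 1 + 1 + 4 = 9
The minimum is 9 ms.

9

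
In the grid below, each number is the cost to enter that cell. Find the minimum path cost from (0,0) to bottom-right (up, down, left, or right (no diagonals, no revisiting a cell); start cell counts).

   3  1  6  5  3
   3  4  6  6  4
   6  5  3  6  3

25

One optimal route is r0c0→r0c1→r0c2→r0c3→r0c4→r1c4→r2c4.
Its cost is 3 + 1 + 6 + 5 + 3 + 4 + 3 = 25.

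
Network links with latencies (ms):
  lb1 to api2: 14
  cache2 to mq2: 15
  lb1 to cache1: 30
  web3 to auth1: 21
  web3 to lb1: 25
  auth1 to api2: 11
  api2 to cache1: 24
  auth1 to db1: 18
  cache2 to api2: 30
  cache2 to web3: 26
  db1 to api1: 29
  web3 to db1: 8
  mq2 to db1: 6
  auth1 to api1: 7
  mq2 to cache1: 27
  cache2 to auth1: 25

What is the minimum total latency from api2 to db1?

Comparing a few candidate routes:
api2-lb1-web3-db1: 14 + 25 + 8 = 47
api2-auth1-web3-db1: 11 + 21 + 8 = 40
api2-auth1-db1: 11 + 18 = 29
Shortest: 29 ms.

29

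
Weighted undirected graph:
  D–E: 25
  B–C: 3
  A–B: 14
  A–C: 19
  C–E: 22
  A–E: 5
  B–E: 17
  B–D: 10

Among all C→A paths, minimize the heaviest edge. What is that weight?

Some routes from C to A:
C → A: max(19) = 19
C → E → B → A: max(22, 17, 14) = 22
C → B → E → A: max(3, 17, 5) = 17
C → B → A: max(3, 14) = 14
C → E → A: max(22, 5) = 22
Best route has worst link 14.

14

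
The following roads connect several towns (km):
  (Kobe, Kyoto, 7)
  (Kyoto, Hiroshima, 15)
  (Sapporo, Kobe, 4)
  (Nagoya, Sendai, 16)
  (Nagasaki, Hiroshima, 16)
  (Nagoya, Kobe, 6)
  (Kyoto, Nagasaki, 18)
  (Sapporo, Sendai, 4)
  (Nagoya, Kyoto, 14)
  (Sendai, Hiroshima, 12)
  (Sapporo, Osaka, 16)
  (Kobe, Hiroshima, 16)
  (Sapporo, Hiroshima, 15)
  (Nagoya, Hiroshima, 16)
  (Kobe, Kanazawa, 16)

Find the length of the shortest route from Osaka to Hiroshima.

31

Checking several routes:
Osaka → Sapporo → Sendai → Hiroshima: 16 + 4 + 12 = 32
Osaka → Sapporo → Kobe → Kyoto → Hiroshima: 16 + 4 + 7 + 15 = 42
Osaka → Sapporo → Hiroshima: 16 + 15 = 31
Osaka → Sapporo → Kobe → Hiroshima: 16 + 4 + 16 = 36
Shortest: 31 km.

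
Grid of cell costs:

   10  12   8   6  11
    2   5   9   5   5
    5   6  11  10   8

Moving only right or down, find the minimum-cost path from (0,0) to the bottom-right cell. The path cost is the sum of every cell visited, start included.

44

One optimal route is (0,0)→(1,0)→(1,1)→(1,2)→(1,3)→(1,4)→(2,4).
Its cost is 10 + 2 + 5 + 9 + 5 + 5 + 8 = 44.
(Top row then right column would cost 60.)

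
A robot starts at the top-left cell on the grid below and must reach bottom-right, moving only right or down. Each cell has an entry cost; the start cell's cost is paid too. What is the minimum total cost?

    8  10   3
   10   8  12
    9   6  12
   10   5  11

48

One optimal route is (0,0)→(0,1)→(1,1)→(2,1)→(3,1)→(3,2).
Its cost is 8 + 10 + 8 + 6 + 5 + 11 = 48.
(Top row then right column would cost 56.)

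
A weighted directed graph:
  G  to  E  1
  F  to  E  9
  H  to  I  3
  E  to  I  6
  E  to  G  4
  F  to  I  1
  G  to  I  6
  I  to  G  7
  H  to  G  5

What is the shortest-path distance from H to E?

6

Paths from H to E:
H → I → G → E: 3 + 7 + 1 = 11
H → G → E: 5 + 1 = 6
The minimum is 6.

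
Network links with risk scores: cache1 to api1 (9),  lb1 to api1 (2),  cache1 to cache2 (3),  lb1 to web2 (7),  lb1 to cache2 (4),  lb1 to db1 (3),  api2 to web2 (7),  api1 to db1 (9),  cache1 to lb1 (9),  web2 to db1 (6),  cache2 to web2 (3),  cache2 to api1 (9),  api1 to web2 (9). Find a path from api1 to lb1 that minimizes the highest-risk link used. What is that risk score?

Some routes from api1 to lb1:
api1-lb1: max(2) = 2
api1-web2-cache2-cache1-lb1: max(9, 3, 3, 9) = 9
api1-web2-cache2-lb1: max(9, 3, 4) = 9
api1-web2-lb1: max(9, 7) = 9
api1-web2-db1-lb1: max(9, 6, 3) = 9
Best route has worst link 2.

2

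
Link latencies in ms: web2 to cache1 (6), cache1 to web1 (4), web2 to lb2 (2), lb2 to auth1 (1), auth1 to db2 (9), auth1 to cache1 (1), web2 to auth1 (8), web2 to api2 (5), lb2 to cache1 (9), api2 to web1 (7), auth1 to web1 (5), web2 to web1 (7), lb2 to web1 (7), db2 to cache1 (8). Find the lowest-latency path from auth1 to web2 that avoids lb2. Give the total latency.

Checking several routes:
auth1 - cache1 - web2: 1 + 6 = 7
auth1 - web1 - web2: 5 + 7 = 12
auth1 - web2: 8
auth1 - cache1 - web1 - web2: 1 + 4 + 7 = 12
Best route has total 7 ms.

7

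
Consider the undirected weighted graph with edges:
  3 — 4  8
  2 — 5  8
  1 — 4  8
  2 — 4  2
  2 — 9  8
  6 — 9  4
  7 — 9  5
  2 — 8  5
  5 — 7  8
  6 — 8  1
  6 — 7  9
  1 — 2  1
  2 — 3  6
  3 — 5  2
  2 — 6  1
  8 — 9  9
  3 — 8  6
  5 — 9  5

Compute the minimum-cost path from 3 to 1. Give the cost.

A few of the 3→1 routes:
3 -> 8 -> 6 -> 2 -> 1: 6 + 1 + 1 + 1 = 9
3 -> 2 -> 1: 6 + 1 = 7
3 -> 5 -> 2 -> 1: 2 + 8 + 1 = 11
3 -> 4 -> 2 -> 1: 8 + 2 + 1 = 11
Shortest: 7.

7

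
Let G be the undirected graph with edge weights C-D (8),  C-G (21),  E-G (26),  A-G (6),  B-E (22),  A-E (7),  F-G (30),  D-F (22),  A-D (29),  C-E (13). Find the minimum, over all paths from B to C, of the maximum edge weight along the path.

22

Checking several routes:
B - E - G - C: max(22, 26, 21) = 26
B - E - A - G - C: max(22, 7, 6, 21) = 22
B - E - C: max(22, 13) = 22
Best route has worst link 22.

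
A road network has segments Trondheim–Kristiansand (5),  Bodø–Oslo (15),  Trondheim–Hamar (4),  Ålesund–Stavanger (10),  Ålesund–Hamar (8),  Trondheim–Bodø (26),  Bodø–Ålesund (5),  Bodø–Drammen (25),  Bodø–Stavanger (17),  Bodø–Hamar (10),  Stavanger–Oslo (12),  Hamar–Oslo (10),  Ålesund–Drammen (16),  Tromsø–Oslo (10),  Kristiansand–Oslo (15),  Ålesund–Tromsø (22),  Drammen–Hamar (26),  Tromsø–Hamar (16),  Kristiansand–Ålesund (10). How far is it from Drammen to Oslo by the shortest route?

34

Checking several routes:
Drammen → Bodø → Oslo: 25 + 15 = 40
Drammen → Ålesund → Bodø → Oslo: 16 + 5 + 15 = 36
Drammen → Hamar → Oslo: 26 + 10 = 36
Drammen → Ålesund → Hamar → Oslo: 16 + 8 + 10 = 34
Drammen → Ålesund → Stavanger → Oslo: 16 + 10 + 12 = 38
The minimum is 34 mi.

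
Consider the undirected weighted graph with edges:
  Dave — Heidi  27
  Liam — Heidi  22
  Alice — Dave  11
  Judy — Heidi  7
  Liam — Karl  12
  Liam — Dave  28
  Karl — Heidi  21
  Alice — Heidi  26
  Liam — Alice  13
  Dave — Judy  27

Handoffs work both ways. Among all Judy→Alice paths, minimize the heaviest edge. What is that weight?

A few of the Judy→Alice routes:
Judy - Heidi - Alice: max(7, 26) = 26
Judy - Heidi - Karl - Liam - Alice: max(7, 21, 12, 13) = 21
Judy - Heidi - Liam - Alice: max(7, 22, 13) = 22
The minimum achievable maximum is 21.

21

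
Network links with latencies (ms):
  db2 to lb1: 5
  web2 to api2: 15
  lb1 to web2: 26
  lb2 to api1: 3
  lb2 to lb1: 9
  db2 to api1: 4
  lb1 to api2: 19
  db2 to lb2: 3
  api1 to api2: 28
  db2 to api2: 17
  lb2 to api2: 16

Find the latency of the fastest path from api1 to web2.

34

A few of the api1→web2 routes:
api1 - db2 - lb1 - web2: 4 + 5 + 26 = 35
api1 - lb2 - lb1 - web2: 3 + 9 + 26 = 38
api1 - lb2 - api2 - web2: 3 + 16 + 15 = 34
api1 - lb2 - db2 - api2 - web2: 3 + 3 + 17 + 15 = 38
api1 - db2 - api2 - web2: 4 + 17 + 15 = 36
api1 - lb2 - db2 - lb1 - web2: 3 + 3 + 5 + 26 = 37
Shortest: 34 ms.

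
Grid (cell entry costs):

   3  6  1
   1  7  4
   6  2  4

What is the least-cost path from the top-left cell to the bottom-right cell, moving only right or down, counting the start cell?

16

Best path: (0,0) -> (1,0) -> (2,0) -> (2,1) -> (2,2)
Cost: 3 + 1 + 6 + 2 + 4 = 16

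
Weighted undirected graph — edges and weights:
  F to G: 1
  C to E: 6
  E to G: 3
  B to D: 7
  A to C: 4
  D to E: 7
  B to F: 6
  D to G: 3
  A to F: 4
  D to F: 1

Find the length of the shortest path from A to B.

10

Comparing a few candidate routes:
A - F - G - D - B: 4 + 1 + 3 + 7 = 15
A - F - D - B: 4 + 1 + 7 = 12
A - F - G - E - D - B: 4 + 1 + 3 + 7 + 7 = 22
A - C - E - G - F - B: 4 + 6 + 3 + 1 + 6 = 20
A - F - B: 4 + 6 = 10
Best route has total 10.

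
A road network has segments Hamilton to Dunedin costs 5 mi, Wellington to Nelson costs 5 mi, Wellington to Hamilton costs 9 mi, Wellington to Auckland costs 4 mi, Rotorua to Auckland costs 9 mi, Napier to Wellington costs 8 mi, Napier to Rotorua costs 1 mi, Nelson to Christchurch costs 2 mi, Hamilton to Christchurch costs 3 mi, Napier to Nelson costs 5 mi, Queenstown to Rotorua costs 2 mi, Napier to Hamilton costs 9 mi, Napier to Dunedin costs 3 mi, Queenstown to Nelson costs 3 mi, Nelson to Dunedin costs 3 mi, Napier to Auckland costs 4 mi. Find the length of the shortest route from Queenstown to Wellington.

Checking several routes:
Queenstown → Nelson → Wellington: 3 + 5 = 8
Queenstown → Rotorua → Napier → Nelson → Wellington: 2 + 1 + 5 + 5 = 13
Queenstown → Rotorua → Napier → Auckland → Wellington: 2 + 1 + 4 + 4 = 11
Queenstown → Rotorua → Napier → Wellington: 2 + 1 + 8 = 11
Queenstown → Rotorua → Napier → Dunedin → Nelson → Wellington: 2 + 1 + 3 + 3 + 5 = 14
Queenstown → Rotorua → Auckland → Wellington: 2 + 9 + 4 = 15
The minimum is 8 mi.

8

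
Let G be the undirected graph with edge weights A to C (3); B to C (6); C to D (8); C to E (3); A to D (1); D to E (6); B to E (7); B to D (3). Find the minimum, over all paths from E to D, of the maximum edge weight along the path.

3

Checking several routes:
E -> C -> D: max(3, 8) = 8
E -> D: max(6) = 6
E -> B -> C -> A -> D: max(7, 6, 3, 1) = 7
E -> C -> A -> D: max(3, 3, 1) = 3
E -> B -> D: max(7, 3) = 7
E -> C -> B -> D: max(3, 6, 3) = 6
The minimum achievable maximum is 3.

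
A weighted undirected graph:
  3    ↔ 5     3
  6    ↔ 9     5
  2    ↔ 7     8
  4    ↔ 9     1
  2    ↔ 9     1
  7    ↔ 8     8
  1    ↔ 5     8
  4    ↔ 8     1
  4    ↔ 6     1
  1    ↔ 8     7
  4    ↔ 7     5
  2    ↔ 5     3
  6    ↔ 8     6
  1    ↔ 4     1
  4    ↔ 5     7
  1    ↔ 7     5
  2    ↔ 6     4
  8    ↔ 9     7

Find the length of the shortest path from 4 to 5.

Checking several routes:
4 - 6 - 9 - 2 - 5: 1 + 5 + 1 + 3 = 10
4 - 6 - 2 - 5: 1 + 4 + 3 = 8
4 - 5: 7
4 - 9 - 2 - 5: 1 + 1 + 3 = 5
4 - 8 - 9 - 2 - 5: 1 + 7 + 1 + 3 = 12
4 - 1 - 5: 1 + 8 = 9
Best route has total 5.

5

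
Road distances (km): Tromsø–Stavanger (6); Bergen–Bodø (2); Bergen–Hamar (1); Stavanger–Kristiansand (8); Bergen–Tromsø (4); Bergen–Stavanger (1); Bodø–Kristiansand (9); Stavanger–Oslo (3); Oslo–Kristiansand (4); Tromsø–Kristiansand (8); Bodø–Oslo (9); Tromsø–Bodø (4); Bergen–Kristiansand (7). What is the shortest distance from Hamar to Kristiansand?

8

A few of the Hamar→Kristiansand routes:
Hamar - Bergen - Stavanger - Oslo - Kristiansand: 1 + 1 + 3 + 4 = 9
Hamar - Bergen - Bodø - Kristiansand: 1 + 2 + 9 = 12
Hamar - Bergen - Stavanger - Kristiansand: 1 + 1 + 8 = 10
Hamar - Bergen - Kristiansand: 1 + 7 = 8
Shortest: 8 km.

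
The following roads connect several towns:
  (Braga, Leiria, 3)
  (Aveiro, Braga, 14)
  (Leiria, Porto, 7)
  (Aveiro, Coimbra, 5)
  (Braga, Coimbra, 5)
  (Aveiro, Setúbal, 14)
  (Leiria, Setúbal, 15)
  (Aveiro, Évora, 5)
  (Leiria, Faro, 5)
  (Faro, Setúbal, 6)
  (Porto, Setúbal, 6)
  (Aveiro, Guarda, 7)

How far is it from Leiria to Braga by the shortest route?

A few of the Leiria→Braga routes:
Leiria -> Faro -> Setúbal -> Aveiro -> Coimbra -> Braga: 5 + 6 + 14 + 5 + 5 = 35
Leiria -> Braga: 3
Leiria -> Porto -> Setúbal -> Aveiro -> Coimbra -> Braga: 7 + 6 + 14 + 5 + 5 = 37
Leiria -> Faro -> Setúbal -> Aveiro -> Braga: 5 + 6 + 14 + 14 = 39
Shortest: 3.

3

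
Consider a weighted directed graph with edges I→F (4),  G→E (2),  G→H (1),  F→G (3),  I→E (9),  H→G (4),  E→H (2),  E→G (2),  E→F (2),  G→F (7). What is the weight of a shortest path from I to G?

Routes from I to G:
I → F → G: 4 + 3 = 7
I → E → F → G: 9 + 2 + 3 = 14
I → E → G: 9 + 2 = 11
I → E → H → G: 9 + 2 + 4 = 15
Shortest: 7.

7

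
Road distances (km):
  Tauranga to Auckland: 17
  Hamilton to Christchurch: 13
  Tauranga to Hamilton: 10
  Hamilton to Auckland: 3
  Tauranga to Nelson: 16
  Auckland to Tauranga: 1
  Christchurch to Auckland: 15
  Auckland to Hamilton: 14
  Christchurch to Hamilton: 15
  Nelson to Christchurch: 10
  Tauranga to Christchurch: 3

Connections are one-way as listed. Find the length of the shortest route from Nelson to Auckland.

Routes from Nelson to Auckland:
Nelson → Christchurch → Hamilton → Auckland: 10 + 15 + 3 = 28
Nelson → Christchurch → Auckland: 10 + 15 = 25
Shortest: 25 km.

25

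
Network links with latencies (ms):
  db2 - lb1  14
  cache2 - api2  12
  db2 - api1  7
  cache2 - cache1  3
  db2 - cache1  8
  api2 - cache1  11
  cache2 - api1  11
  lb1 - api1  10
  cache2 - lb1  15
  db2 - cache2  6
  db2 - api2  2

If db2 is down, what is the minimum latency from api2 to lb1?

Routes from api2 to lb1 avoiding db2:
api2 - cache1 - cache2 - api1 - lb1: 11 + 3 + 11 + 10 = 35
api2 - cache2 - lb1: 12 + 15 = 27
api2 - cache1 - cache2 - lb1: 11 + 3 + 15 = 29
api2 - cache2 - api1 - lb1: 12 + 11 + 10 = 33
Best route has total 27 ms.

27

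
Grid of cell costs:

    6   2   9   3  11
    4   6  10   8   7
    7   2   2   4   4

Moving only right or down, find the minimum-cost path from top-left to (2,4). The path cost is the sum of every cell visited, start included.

26

Cheapest: (0,0) -> (0,1) -> (1,1) -> (2,1) -> (2,2) -> (2,3) -> (2,4)
  6 + 2 + 6 + 2 + 2 + 4 + 4 = 26
(Top row then right column would cost 42.)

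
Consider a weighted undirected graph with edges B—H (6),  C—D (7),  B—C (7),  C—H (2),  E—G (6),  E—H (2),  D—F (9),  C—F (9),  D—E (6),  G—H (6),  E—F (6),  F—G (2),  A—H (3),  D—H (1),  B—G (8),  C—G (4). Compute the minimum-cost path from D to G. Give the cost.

Checking several routes:
D → H → E → G: 1 + 2 + 6 = 9
D → H → C → G: 1 + 2 + 4 = 7
D → F → G: 9 + 2 = 11
D → H → E → F → G: 1 + 2 + 6 + 2 = 11
D → C → G: 7 + 4 = 11
D → H → G: 1 + 6 = 7
The minimum is 7.

7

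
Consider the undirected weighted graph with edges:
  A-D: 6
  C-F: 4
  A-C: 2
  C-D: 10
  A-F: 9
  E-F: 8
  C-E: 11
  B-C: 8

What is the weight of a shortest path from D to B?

Candidate routes:
D-C-B: 10 + 8 = 18
D-A-F-C-B: 6 + 9 + 4 + 8 = 27
D-A-F-E-C-B: 6 + 9 + 8 + 11 + 8 = 42
D-A-C-B: 6 + 2 + 8 = 16
The minimum is 16.

16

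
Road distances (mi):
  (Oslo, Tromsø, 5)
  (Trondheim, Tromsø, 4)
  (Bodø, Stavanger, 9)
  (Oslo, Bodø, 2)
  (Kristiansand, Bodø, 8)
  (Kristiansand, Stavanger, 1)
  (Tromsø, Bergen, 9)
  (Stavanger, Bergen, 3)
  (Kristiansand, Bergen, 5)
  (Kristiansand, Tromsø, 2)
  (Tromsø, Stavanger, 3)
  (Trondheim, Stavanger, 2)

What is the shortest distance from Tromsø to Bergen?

Checking several routes:
Tromsø → Kristiansand → Stavanger → Bergen: 2 + 1 + 3 = 6
Tromsø → Stavanger → Bergen: 3 + 3 = 6
Tromsø → Kristiansand → Bergen: 2 + 5 = 7
The minimum is 6 mi.

6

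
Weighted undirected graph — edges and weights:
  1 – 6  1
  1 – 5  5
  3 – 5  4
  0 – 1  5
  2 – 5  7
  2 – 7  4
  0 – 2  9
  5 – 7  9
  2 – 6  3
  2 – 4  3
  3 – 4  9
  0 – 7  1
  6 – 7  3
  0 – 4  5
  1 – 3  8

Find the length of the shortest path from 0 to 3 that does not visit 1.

A few of the 0→3 routes:
0 → 7 → 5 → 3: 1 + 9 + 4 = 14
0 → 7 → 2 → 5 → 3: 1 + 4 + 7 + 4 = 16
0 → 4 → 3: 5 + 9 = 14
Shortest: 14.

14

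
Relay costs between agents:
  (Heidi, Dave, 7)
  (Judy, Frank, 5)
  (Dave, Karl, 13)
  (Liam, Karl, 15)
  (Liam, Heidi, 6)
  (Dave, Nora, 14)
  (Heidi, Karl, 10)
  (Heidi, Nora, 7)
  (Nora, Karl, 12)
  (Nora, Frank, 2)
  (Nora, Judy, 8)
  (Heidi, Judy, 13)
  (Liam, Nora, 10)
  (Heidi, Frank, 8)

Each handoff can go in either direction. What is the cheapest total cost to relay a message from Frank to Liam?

12

A few of the Frank→Liam routes:
Frank→Heidi→Liam: 8 + 6 = 14
Frank→Nora→Heidi→Liam: 2 + 7 + 6 = 15
Frank→Judy→Heidi→Liam: 5 + 13 + 6 = 24
Frank→Judy→Nora→Liam: 5 + 8 + 10 = 23
Frank→Heidi→Nora→Liam: 8 + 7 + 10 = 25
Frank→Nora→Liam: 2 + 10 = 12
Shortest: 12.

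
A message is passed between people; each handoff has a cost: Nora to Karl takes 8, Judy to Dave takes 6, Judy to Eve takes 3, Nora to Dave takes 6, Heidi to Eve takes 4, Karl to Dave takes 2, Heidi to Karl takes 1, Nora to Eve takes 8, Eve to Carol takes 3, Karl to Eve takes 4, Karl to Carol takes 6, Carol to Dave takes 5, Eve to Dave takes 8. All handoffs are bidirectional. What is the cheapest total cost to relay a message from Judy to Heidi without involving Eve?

Candidate routes:
Judy -> Dave -> Carol -> Karl -> Heidi: 6 + 5 + 6 + 1 = 18
Judy -> Dave -> Karl -> Heidi: 6 + 2 + 1 = 9
Judy -> Dave -> Nora -> Karl -> Heidi: 6 + 6 + 8 + 1 = 21
Best route has total 9.

9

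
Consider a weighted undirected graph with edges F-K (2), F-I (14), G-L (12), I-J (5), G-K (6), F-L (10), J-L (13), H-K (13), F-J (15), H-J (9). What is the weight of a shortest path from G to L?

12

Some routes from G to L:
G-K-F-L: 6 + 2 + 10 = 18
G-K-F-J-L: 6 + 2 + 15 + 13 = 36
G-L: 12
Shortest: 12.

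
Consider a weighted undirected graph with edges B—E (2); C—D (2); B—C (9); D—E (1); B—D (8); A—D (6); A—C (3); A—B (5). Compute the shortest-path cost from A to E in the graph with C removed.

7

Candidate routes:
A -> B -> D -> E: 5 + 8 + 1 = 14
A -> D -> B -> E: 6 + 8 + 2 = 16
A -> B -> E: 5 + 2 = 7
A -> D -> E: 6 + 1 = 7
Best route has total 7.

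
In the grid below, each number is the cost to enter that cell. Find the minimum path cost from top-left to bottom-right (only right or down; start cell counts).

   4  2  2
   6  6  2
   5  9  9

Path r0c0 → r0c1 → r0c2 → r1c2 → r2c2: 4 + 2 + 2 + 2 + 9 = 19.

19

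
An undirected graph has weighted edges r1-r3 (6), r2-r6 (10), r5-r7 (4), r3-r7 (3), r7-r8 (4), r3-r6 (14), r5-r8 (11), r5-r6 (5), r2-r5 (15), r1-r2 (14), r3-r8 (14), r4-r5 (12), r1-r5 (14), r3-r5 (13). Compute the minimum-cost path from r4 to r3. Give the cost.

Comparing a few candidate routes:
r4→r5→r7→r3: 12 + 4 + 3 = 19
r4→r5→r6→r3: 12 + 5 + 14 = 31
r4→r5→r3: 12 + 13 = 25
r4→r5→r8→r7→r3: 12 + 11 + 4 + 3 = 30
The minimum is 19.

19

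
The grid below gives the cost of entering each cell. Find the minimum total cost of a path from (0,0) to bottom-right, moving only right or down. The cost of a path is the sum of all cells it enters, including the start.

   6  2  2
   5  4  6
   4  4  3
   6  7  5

24

Path r0c0→r0c1→r0c2→r1c2→r2c2→r3c2: 6 + 2 + 2 + 6 + 3 + 5 = 24.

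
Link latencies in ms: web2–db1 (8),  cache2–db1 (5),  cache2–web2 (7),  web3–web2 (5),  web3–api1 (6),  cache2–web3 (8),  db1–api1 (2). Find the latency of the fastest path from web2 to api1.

A few of the web2→api1 routes:
web2→cache2→db1→api1: 7 + 5 + 2 = 14
web2→web3→api1: 5 + 6 = 11
web2→db1→api1: 8 + 2 = 10
web2→cache2→web3→api1: 7 + 8 + 6 = 21
web2→web3→cache2→db1→api1: 5 + 8 + 5 + 2 = 20
The minimum is 10 ms.

10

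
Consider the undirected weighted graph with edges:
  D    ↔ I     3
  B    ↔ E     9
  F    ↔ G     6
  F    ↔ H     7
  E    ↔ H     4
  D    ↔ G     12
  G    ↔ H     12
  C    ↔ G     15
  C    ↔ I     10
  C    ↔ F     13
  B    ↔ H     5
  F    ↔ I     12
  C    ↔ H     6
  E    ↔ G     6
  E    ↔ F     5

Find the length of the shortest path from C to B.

11

Comparing a few candidate routes:
C -> H -> F -> E -> B: 6 + 7 + 5 + 9 = 27
C -> H -> E -> B: 6 + 4 + 9 = 19
C -> F -> E -> B: 13 + 5 + 9 = 27
C -> F -> H -> B: 13 + 7 + 5 = 25
C -> H -> B: 6 + 5 = 11
C -> F -> E -> H -> B: 13 + 5 + 4 + 5 = 27
Shortest: 11.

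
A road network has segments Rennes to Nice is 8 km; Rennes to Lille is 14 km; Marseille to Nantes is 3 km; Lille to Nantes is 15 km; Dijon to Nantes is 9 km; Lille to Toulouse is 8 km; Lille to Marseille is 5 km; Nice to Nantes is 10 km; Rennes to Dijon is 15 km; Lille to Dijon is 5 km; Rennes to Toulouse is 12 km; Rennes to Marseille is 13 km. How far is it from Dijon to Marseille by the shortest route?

10

A few of the Dijon→Marseille routes:
Dijon→Rennes→Marseille: 15 + 13 = 28
Dijon→Lille→Nantes→Marseille: 5 + 15 + 3 = 23
Dijon→Nantes→Marseille: 9 + 3 = 12
Dijon→Lille→Marseille: 5 + 5 = 10
Shortest: 10 km.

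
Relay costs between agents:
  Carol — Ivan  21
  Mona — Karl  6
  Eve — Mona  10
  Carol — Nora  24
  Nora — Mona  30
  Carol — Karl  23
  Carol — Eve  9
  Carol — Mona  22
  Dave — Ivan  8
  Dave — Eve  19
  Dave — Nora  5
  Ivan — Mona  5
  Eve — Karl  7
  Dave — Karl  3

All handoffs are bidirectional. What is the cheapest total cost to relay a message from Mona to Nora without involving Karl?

Checking several routes:
Mona -> Eve -> Dave -> Nora: 10 + 19 + 5 = 34
Mona -> Nora: 30
Mona -> Eve -> Carol -> Nora: 10 + 9 + 24 = 43
Mona -> Ivan -> Dave -> Nora: 5 + 8 + 5 = 18
Best route has total 18.

18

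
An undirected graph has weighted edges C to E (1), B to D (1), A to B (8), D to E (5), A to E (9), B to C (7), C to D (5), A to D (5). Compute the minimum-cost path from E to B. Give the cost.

6

Checking several routes:
E→C→D→B: 1 + 5 + 1 = 7
E→D→B: 5 + 1 = 6
E→A→D→B: 9 + 5 + 1 = 15
E→C→B: 1 + 7 = 8
Best route has total 6.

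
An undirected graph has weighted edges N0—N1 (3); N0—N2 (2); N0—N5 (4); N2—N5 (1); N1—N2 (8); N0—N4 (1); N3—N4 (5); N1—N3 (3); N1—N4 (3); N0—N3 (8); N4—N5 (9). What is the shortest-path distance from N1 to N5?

A few of the N1→N5 routes:
N1→N4→N0→N5: 3 + 1 + 4 = 8
N1→N0→N2→N5: 3 + 2 + 1 = 6
N1→N3→N4→N0→N2→N5: 3 + 5 + 1 + 2 + 1 = 12
N1→N0→N5: 3 + 4 = 7
N1→N2→N5: 8 + 1 = 9
N1→N4→N0→N2→N5: 3 + 1 + 2 + 1 = 7
Shortest: 6.

6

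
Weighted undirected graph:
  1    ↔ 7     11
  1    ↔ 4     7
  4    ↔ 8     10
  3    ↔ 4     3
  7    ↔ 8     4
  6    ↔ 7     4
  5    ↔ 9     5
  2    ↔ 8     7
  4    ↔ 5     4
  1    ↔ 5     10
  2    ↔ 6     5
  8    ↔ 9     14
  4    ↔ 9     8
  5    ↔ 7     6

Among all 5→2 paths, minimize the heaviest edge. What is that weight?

6

A few of the 5→2 routes:
5 - 7 - 6 - 2: max(6, 4, 5) = 6
5 - 4 - 8 - 2: max(4, 10, 7) = 10
5 - 7 - 8 - 2: max(6, 4, 7) = 7
Best route has worst link 6.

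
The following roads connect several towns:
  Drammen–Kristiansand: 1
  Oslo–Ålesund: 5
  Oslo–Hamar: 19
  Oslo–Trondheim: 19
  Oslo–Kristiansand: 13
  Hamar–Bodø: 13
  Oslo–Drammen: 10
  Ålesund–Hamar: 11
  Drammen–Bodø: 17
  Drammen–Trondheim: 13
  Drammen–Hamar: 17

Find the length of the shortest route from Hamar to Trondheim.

30

Some routes from Hamar to Trondheim:
Hamar -> Drammen -> Trondheim: 17 + 13 = 30
Hamar -> Ålesund -> Oslo -> Trondheim: 11 + 5 + 19 = 35
Hamar -> Oslo -> Trondheim: 19 + 19 = 38
The minimum is 30.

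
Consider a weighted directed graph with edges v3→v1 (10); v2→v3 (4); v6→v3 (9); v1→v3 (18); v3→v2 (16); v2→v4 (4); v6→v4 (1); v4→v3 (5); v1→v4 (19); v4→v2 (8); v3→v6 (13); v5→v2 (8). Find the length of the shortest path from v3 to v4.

Paths from v3 to v4:
v3 -> v6 -> v4: 13 + 1 = 14
v3 -> v1 -> v4: 10 + 19 = 29
v3 -> v2 -> v4: 16 + 4 = 20
Best route has total 14.

14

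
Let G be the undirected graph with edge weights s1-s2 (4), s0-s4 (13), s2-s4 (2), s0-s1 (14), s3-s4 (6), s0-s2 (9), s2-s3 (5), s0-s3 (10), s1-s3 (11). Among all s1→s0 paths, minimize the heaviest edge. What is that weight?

9

A few of the s1→s0 routes:
s1-s2-s4-s3-s0: max(4, 2, 6, 10) = 10
s1-s2-s3-s0: max(4, 5, 10) = 10
s1-s2-s0: max(4, 9) = 9
Smallest bottleneck: 9.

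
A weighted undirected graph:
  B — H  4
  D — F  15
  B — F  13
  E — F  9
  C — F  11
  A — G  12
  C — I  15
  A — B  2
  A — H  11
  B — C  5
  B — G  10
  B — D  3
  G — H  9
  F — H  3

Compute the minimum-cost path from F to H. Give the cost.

3

Comparing a few candidate routes:
F - C - B - H: 11 + 5 + 4 = 20
F - D - B - H: 15 + 3 + 4 = 22
F - H: 3
F - B - H: 13 + 4 = 17
Best route has total 3.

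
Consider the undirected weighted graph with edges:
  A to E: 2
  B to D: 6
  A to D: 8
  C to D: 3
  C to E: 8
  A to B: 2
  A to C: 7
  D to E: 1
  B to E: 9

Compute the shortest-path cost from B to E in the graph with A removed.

7

Paths from B to E avoiding A:
B - D - E: 6 + 1 = 7
B - D - C - E: 6 + 3 + 8 = 17
B - E: 9
Best route has total 7.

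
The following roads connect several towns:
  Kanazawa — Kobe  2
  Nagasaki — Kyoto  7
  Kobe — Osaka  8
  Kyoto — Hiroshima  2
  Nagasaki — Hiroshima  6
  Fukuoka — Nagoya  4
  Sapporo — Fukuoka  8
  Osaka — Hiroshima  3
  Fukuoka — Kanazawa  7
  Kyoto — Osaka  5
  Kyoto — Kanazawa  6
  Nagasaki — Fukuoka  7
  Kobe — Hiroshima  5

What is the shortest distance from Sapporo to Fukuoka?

Routes from Sapporo to Fukuoka:
Sapporo-Fukuoka: 8
Shortest: 8.

8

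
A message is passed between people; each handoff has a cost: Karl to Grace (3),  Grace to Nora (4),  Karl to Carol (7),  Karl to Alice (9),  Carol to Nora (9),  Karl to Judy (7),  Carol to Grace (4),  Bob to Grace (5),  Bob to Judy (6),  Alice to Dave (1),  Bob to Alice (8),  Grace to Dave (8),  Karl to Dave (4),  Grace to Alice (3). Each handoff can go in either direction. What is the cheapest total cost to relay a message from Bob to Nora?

Some routes from Bob to Nora:
Bob → Grace → Carol → Nora: 5 + 4 + 9 = 18
Bob → Alice → Grace → Nora: 8 + 3 + 4 = 15
Bob → Alice → Dave → Karl → Grace → Nora: 8 + 1 + 4 + 3 + 4 = 20
Bob → Grace → Nora: 5 + 4 = 9
Bob → Judy → Karl → Grace → Nora: 6 + 7 + 3 + 4 = 20
The minimum is 9.

9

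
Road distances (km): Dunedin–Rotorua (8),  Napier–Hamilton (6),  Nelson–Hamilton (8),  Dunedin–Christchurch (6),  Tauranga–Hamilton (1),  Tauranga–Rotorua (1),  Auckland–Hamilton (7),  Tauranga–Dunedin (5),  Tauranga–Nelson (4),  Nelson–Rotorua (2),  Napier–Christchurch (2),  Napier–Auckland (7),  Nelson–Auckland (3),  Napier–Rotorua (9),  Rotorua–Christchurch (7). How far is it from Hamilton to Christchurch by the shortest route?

8

Checking several routes:
Hamilton -> Tauranga -> Nelson -> Rotorua -> Christchurch: 1 + 4 + 2 + 7 = 14
Hamilton -> Tauranga -> Rotorua -> Christchurch: 1 + 1 + 7 = 9
Hamilton -> Tauranga -> Rotorua -> Napier -> Christchurch: 1 + 1 + 9 + 2 = 13
Hamilton -> Tauranga -> Dunedin -> Christchurch: 1 + 5 + 6 = 12
Hamilton -> Napier -> Christchurch: 6 + 2 = 8
Best route has total 8 km.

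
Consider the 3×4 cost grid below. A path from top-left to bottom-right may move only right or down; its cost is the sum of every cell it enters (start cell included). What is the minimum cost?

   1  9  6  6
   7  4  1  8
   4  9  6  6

Take [0,0] → [1,0] → [1,1] → [1,2] → [2,2] → [2,3] for a total of 1 + 7 + 4 + 1 + 6 + 6 = 25.

25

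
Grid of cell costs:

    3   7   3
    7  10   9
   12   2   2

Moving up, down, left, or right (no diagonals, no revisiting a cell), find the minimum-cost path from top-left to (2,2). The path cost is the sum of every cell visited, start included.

24

Path [0,0]→[0,1]→[0,2]→[1,2]→[2,2]: 3 + 7 + 3 + 9 + 2 = 24.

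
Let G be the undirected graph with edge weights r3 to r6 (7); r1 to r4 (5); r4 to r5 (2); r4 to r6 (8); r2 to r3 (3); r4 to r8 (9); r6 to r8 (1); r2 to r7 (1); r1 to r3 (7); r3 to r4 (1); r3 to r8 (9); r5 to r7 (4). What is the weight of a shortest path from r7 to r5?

A few of the r7→r5 routes:
r7 → r2 → r3 → r1 → r4 → r5: 1 + 3 + 7 + 5 + 2 = 18
r7 → r5: 4
r7 → r2 → r3 → r4 → r5: 1 + 3 + 1 + 2 = 7
The minimum is 4.

4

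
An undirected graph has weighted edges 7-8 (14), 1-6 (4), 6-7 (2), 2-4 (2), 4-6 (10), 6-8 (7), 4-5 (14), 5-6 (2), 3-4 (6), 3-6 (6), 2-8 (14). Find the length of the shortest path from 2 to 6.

Some routes from 2 to 6:
2 - 4 - 3 - 6: 2 + 6 + 6 = 14
2 - 4 - 6: 2 + 10 = 12
2 - 4 - 5 - 6: 2 + 14 + 2 = 18
Shortest: 12.

12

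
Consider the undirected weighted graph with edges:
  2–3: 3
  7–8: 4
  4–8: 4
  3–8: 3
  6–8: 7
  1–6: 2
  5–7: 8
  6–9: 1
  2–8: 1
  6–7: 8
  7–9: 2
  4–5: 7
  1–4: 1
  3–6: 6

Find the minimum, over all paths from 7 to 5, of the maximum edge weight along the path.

7

Some routes from 7 to 5:
7 - 8 - 6 - 1 - 4 - 5: max(4, 7, 2, 1, 7) = 7
7 - 9 - 6 - 1 - 4 - 5: max(2, 1, 2, 1, 7) = 7
7 - 9 - 6 - 3 - 2 - 8 - 4 - 5: max(2, 1, 6, 3, 1, 4, 7) = 7
7 - 9 - 6 - 8 - 4 - 5: max(2, 1, 7, 4, 7) = 7
7 - 9 - 6 - 3 - 8 - 4 - 5: max(2, 1, 6, 3, 4, 7) = 7
Smallest bottleneck: 7.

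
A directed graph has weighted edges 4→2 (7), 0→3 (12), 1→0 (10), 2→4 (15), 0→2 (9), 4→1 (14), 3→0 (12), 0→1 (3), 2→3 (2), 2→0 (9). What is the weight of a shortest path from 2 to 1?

Candidate routes:
2 → 4 → 1: 15 + 14 = 29
2 → 3 → 0 → 1: 2 + 12 + 3 = 17
2 → 0 → 1: 9 + 3 = 12
Best route has total 12.

12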